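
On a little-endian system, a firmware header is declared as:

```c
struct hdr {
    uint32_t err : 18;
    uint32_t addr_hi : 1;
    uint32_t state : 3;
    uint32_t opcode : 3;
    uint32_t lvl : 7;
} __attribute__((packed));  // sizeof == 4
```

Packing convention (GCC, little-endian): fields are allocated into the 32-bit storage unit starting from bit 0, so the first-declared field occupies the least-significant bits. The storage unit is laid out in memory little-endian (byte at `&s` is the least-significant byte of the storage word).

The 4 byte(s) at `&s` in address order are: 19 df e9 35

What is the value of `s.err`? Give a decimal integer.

[0]=0x19 [1]=0xdf [2]=0xe9 [3]=0x35 (little-endian) → word 0x35e9df19
err [0+:18] = (word>>0) & 0x3ffff = 122649  ←
addr_hi [18+:1] = (word>>18) & 0x1 = 0
state [19+:3] = (word>>19) & 0x7 = 5
opcode [22+:3] = (word>>22) & 0x7 = 7
lvl [25+:7] = (word>>25) & 0x7f = 26

122649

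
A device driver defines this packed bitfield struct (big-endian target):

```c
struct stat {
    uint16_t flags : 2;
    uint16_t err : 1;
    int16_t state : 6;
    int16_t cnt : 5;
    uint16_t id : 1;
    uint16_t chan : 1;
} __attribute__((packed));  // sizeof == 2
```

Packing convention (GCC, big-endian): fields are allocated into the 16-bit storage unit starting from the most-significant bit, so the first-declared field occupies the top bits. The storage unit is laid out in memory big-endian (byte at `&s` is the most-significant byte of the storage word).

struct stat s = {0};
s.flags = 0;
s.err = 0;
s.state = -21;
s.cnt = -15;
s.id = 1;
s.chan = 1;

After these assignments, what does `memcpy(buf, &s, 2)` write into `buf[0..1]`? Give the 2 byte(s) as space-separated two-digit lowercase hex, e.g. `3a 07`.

15 c7

[14+:2] flags=0 & 0x3 = 0x0; word=0x0000
[13+:1] err=0 & 0x1 = 0x0; word=0x0000
[7+:6] state=-21 & 0x3f = 0x2b; word=0x1580
[2+:5] cnt=-15 & 0x1f = 0x11; word=0x15c4
[1+:1] id=1 & 0x1 = 0x1; word=0x15c6
[0+:1] chan=1 & 0x1 = 0x1; word=0x15c7
word = 0x15c7 → big-endian bytes:
  [0]=0x15  [1]=0xc7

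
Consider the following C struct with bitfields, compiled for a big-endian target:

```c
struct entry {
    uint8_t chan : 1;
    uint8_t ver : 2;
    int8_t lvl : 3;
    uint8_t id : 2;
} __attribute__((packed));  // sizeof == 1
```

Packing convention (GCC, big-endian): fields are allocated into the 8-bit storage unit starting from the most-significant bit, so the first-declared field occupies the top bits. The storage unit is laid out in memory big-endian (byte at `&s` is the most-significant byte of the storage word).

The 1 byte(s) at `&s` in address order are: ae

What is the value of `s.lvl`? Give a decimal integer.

[0]=0xae (big-endian) → word 0xae
chan [7+:1] = (word>>7) & 0x1 = 1
ver [5+:2] = (word>>5) & 0x3 = 1
lvl [2+:3] = (word>>2) & 0x7 = 3  ←
id [0+:2] = (word>>0) & 0x3 = 2
lvl signed 3b, MSB=0: value = 3

3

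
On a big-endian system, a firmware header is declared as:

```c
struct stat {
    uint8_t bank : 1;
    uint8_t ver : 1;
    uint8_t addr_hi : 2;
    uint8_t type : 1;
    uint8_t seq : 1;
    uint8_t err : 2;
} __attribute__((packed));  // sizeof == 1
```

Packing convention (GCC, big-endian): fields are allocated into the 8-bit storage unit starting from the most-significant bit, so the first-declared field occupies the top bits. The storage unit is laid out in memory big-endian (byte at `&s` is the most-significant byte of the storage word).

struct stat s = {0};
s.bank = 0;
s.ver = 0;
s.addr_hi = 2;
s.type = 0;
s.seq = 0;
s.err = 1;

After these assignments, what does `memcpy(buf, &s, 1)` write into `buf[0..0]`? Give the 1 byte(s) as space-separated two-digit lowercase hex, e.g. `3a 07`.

bank (1b) val=0 bits=0x0 at bit 7: 0x00
ver (1b) val=0 bits=0x0 at bit 6: 0x00
addr_hi (2b) val=2 bits=0x2 at bit 4: 0x20
type (1b) val=0 bits=0x0 at bit 3: 0x20
seq (1b) val=0 bits=0x0 at bit 2: 0x20
err (2b) val=1 bits=0x1 at bit 0: 0x21
word = 0x21 → big-endian bytes:
  [0]=0x21

21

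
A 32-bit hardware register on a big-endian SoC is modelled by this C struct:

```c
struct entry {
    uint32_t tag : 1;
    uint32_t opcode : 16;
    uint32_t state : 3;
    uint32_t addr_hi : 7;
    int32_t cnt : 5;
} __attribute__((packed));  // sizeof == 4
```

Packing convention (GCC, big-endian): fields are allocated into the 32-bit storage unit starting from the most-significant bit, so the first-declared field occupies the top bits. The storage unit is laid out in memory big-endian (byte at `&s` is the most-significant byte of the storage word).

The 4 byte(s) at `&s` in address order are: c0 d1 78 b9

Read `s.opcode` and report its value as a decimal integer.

33186

[0]=0xc0 [1]=0xd1 [2]=0x78 [3]=0xb9 (big-endian) → word 0xc0d178b9
tag:1 @ bit 31 → (0xc0d178b9>>31)&0x1 = 0x1
opcode:16 @ bit 15 → (0xc0d178b9>>15)&0xffff = 0x81a2  ←
state:3 @ bit 12 → (0xc0d178b9>>12)&0x7 = 0x7
addr_hi:7 @ bit 5 → (0xc0d178b9>>5)&0x7f = 0x45
cnt:5 @ bit 0 → (0xc0d178b9>>0)&0x1f = 0x19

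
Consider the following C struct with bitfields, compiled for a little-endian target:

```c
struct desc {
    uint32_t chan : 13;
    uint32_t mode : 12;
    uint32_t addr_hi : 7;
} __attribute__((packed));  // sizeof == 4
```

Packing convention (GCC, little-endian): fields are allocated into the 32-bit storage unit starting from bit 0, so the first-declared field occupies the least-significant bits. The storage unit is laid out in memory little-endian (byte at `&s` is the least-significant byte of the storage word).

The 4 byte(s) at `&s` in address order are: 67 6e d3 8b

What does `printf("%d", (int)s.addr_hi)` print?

[0]=0x67 [1]=0x6e [2]=0xd3 [3]=0x8b (little-endian) → word 0x8bd36e67
chan:13 @ bit 0 → (0x8bd36e67>>0)&0x1fff = 0xe67
mode:12 @ bit 13 → (0x8bd36e67>>13)&0xfff = 0xe9b
addr_hi:7 @ bit 25 → (0x8bd36e67>>25)&0x7f = 0x45  ←

69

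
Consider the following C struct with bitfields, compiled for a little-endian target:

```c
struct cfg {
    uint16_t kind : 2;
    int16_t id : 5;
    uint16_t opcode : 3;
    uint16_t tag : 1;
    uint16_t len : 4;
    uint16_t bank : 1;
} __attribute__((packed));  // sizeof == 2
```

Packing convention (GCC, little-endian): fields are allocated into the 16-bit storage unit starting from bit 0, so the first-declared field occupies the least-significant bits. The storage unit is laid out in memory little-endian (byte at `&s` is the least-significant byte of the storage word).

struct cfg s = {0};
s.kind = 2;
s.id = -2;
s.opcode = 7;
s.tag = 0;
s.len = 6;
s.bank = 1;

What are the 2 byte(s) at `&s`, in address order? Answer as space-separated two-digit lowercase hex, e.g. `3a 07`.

fa b3

[0+:2] kind=2 & 0x3 = 0x2; word=0x0002
[2+:5] id=-2 & 0x1f = 0x1e; word=0x007a
[7+:3] opcode=7 & 0x7 = 0x7; word=0x03fa
[10+:1] tag=0 & 0x1 = 0x0; word=0x03fa
[11+:4] len=6 & 0xf = 0x6; word=0x33fa
[15+:1] bank=1 & 0x1 = 0x1; word=0xb3fa
word = 0xb3fa → little-endian bytes:
  [0]=0xfa  [1]=0xb3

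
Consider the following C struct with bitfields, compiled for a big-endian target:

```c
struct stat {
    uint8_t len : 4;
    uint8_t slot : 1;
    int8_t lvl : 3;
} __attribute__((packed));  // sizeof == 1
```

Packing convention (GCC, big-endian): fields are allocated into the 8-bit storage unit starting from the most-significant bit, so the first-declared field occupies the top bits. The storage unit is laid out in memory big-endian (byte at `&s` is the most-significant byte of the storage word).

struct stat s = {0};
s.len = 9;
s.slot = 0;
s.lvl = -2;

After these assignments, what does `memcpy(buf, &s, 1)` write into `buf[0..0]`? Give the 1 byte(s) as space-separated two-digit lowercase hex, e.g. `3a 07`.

[4+:4] len=9 & 0xf = 0x9; word=0x90
[3+:1] slot=0 & 0x1 = 0x0; word=0x90
[0+:3] lvl=-2 & 0x7 = 0x6; word=0x96
word = 0x96 → big-endian bytes:
  [0]=0x96

96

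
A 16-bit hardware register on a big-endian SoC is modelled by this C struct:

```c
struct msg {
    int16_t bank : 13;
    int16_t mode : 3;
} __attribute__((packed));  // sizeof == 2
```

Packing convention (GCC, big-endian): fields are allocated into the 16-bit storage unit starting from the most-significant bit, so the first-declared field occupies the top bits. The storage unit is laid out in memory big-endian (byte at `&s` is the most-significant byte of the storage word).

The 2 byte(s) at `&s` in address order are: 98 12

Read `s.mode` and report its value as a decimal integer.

[0]=0x98 [1]=0x12 (big-endian) → word 0x9812
bank:13 @ bit 3 → (0x9812>>3)&0x1fff = 0x1302
mode:3 @ bit 0 → (0x9812>>0)&0x7 = 0x2  ←
mode signed 3b, MSB=0: value = 2

2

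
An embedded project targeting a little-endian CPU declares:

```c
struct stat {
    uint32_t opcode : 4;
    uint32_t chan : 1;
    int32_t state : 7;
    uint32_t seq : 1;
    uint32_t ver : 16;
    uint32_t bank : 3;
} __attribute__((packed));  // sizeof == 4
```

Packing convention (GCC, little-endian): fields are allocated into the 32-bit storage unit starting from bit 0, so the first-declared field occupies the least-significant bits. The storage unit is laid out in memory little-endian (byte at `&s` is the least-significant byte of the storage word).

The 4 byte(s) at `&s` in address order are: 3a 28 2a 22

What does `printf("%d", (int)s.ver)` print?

[0]=0x3a [1]=0x28 [2]=0x2a [3]=0x22 (little-endian) → word 0x222a283a
opcode [0+:4] = (word>>0) & 0xf = 10
chan [4+:1] = (word>>4) & 0x1 = 1
state [5+:7] = (word>>5) & 0x7f = 65
seq [12+:1] = (word>>12) & 0x1 = 0
ver [13+:16] = (word>>13) & 0xffff = 4433  ←
bank [29+:3] = (word>>29) & 0x7 = 1

4433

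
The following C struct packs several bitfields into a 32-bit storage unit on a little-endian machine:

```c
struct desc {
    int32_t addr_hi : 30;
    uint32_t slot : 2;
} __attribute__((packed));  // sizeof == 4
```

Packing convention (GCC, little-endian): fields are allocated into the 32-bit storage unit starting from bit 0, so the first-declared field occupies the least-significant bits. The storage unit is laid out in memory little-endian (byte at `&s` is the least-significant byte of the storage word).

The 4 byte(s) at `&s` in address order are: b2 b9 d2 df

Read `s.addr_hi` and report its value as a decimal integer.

533903794

[0]=0xb2 [1]=0xb9 [2]=0xd2 [3]=0xdf (little-endian) → word 0xdfd2b9b2
addr_hi:30 @ bit 0 → (0xdfd2b9b2>>0)&0x3fffffff = 0x1fd2b9b2  ←
slot:2 @ bit 30 → (0xdfd2b9b2>>30)&0x3 = 0x3
addr_hi signed 30b, MSB=0: value = 533903794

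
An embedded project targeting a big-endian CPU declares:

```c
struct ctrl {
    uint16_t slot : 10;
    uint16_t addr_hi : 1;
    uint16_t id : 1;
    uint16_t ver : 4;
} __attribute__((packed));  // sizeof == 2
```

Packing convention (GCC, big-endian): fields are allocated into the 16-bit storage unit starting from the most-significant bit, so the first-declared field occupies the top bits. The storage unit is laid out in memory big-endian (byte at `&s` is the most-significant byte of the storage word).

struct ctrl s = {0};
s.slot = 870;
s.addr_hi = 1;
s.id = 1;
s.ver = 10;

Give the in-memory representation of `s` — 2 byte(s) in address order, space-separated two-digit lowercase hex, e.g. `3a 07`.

[6+:10] slot=870 & 0x3ff = 0x366; word=0xd980
[5+:1] addr_hi=1 & 0x1 = 0x1; word=0xd9a0
[4+:1] id=1 & 0x1 = 0x1; word=0xd9b0
[0+:4] ver=10 & 0xf = 0xa; word=0xd9ba
word = 0xd9ba → big-endian bytes:
  [0]=0xd9  [1]=0xba

d9 ba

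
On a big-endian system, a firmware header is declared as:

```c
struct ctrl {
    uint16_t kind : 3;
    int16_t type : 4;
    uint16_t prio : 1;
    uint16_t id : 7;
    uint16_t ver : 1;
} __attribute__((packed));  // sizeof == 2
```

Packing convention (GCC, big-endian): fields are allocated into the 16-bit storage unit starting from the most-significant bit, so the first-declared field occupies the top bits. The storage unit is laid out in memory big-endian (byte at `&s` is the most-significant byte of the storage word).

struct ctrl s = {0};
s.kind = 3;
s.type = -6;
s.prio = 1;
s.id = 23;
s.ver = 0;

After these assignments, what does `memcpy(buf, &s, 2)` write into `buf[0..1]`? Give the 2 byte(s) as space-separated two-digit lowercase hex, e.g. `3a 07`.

kind (3b) val=3 bits=0x3 at bit 13: 0x6000
type (4b) val=-6 bits=0xa at bit 9: 0x7400
prio (1b) val=1 bits=0x1 at bit 8: 0x7500
id (7b) val=23 bits=0x17 at bit 1: 0x752e
ver (1b) val=0 bits=0x0 at bit 0: 0x752e
word = 0x752e → big-endian bytes:
  [0]=0x75  [1]=0x2e

75 2e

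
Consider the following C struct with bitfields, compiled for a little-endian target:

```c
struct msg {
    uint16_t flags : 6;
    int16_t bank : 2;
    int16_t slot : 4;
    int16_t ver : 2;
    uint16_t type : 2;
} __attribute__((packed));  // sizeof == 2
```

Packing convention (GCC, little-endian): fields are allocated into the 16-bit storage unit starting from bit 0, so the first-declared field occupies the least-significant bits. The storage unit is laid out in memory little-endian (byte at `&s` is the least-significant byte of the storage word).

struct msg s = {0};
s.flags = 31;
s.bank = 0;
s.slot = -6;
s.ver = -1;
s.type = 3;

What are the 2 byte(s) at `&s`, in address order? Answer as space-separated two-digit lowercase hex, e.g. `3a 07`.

1f fa

flags (6b) val=31 bits=0x1f at bit 0: 0x001f
bank (2b) val=0 bits=0x0 at bit 6: 0x001f
slot (4b) val=-6 bits=0xa at bit 8: 0x0a1f
ver (2b) val=-1 bits=0x3 at bit 12: 0x3a1f
type (2b) val=3 bits=0x3 at bit 14: 0xfa1f
word = 0xfa1f → little-endian bytes:
  [0]=0x1f  [1]=0xfa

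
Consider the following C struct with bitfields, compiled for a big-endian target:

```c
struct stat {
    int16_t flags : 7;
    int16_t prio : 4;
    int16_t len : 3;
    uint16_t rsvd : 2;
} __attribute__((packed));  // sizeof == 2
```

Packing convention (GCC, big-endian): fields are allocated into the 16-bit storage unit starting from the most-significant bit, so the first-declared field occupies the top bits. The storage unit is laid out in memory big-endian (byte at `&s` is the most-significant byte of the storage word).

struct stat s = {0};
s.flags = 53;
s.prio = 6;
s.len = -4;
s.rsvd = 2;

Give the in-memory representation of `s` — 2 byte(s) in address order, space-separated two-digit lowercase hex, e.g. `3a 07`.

6a d2

flags:7 = 53 → 0x35 << 9 → word 0x6a00
prio:4 = 6 → 0x6 << 5 → word 0x6ac0
len:3 = -4 → 0x4 << 2 → word 0x6ad0
rsvd:2 = 2 → 0x2 << 0 → word 0x6ad2
word = 0x6ad2 → big-endian bytes:
  [0]=0x6a  [1]=0xd2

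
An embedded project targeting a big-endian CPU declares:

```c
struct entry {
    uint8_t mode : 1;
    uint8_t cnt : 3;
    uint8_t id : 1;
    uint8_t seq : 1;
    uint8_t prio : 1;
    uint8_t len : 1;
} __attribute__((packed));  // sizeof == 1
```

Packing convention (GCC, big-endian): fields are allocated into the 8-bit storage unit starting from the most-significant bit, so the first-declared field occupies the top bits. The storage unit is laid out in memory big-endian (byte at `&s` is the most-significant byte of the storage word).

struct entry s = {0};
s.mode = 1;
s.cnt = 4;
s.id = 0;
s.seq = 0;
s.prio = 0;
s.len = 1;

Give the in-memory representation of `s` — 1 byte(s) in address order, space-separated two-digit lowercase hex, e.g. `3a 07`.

c1

mode (1b) val=1 bits=0x1 at bit 7: 0x80
cnt (3b) val=4 bits=0x4 at bit 4: 0xc0
id (1b) val=0 bits=0x0 at bit 3: 0xc0
seq (1b) val=0 bits=0x0 at bit 2: 0xc0
prio (1b) val=0 bits=0x0 at bit 1: 0xc0
len (1b) val=1 bits=0x1 at bit 0: 0xc1
word = 0xc1 → big-endian bytes:
  [0]=0xc1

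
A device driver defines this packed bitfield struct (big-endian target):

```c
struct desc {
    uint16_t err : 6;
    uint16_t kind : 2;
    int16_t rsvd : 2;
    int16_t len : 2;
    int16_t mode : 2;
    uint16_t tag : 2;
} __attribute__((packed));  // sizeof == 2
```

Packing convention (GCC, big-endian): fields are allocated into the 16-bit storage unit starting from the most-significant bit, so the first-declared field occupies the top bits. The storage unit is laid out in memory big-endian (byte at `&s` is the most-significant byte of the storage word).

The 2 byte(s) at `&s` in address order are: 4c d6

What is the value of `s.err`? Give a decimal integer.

[0]=0x4c [1]=0xd6 (big-endian) → word 0x4cd6
err [10+:6] = (word>>10) & 0x3f = 19  ←
kind [8+:2] = (word>>8) & 0x3 = 0
rsvd [6+:2] = (word>>6) & 0x3 = 3
len [4+:2] = (word>>4) & 0x3 = 1
mode [2+:2] = (word>>2) & 0x3 = 1
tag [0+:2] = (word>>0) & 0x3 = 2

19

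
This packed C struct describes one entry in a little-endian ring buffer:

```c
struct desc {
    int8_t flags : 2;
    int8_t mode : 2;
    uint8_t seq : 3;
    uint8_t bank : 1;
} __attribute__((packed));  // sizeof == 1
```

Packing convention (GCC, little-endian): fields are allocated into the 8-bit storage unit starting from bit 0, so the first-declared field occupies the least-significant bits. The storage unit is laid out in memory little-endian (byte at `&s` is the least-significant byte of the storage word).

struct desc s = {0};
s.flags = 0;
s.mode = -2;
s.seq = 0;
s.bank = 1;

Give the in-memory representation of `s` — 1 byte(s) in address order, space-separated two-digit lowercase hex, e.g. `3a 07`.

88

flags:2 = 0 → 0x0 << 0 → word 0x00
mode:2 = -2 → 0x2 << 2 → word 0x08
seq:3 = 0 → 0x0 << 4 → word 0x08
bank:1 = 1 → 0x1 << 7 → word 0x88
word = 0x88 → little-endian bytes:
  [0]=0x88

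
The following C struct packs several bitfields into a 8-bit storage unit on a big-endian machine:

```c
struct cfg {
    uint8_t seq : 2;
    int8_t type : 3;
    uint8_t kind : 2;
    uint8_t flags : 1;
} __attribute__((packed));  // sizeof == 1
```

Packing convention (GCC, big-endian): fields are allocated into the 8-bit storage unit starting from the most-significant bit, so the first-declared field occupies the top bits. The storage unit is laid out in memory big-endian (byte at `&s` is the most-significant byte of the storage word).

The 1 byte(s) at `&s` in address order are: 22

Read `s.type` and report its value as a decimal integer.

[0]=0x22 (big-endian) → word 0x22
seq [6+:2] = (word>>6) & 0x3 = 0
type [3+:3] = (word>>3) & 0x7 = 4  ←
kind [1+:2] = (word>>1) & 0x3 = 1
flags [0+:1] = (word>>0) & 0x1 = 0
type signed 3b, MSB=1: 4 - 8 = -4

-4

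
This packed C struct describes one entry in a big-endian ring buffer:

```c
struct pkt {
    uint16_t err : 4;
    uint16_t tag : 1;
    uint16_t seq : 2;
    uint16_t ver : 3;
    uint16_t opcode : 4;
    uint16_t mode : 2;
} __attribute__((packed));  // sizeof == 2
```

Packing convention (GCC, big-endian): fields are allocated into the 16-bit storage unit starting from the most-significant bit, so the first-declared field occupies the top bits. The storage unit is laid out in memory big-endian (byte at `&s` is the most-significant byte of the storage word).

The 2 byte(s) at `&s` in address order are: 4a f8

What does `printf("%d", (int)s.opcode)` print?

[0]=0x4a [1]=0xf8 (big-endian) → word 0x4af8
err:4 @ bit 12 → (0x4af8>>12)&0xf = 0x4
tag:1 @ bit 11 → (0x4af8>>11)&0x1 = 0x1
seq:2 @ bit 9 → (0x4af8>>9)&0x3 = 0x1
ver:3 @ bit 6 → (0x4af8>>6)&0x7 = 0x3
opcode:4 @ bit 2 → (0x4af8>>2)&0xf = 0xe  ←
mode:2 @ bit 0 → (0x4af8>>0)&0x3 = 0x0

14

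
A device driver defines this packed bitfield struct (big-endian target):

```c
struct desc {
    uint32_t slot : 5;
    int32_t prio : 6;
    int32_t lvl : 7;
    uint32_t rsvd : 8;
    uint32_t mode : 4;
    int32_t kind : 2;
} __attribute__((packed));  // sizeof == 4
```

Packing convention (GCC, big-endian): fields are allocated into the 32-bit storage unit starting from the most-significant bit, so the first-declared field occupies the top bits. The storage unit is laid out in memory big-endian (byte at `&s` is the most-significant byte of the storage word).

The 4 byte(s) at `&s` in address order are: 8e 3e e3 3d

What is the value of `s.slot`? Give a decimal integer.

[0]=0x8e [1]=0x3e [2]=0xe3 [3]=0x3d (big-endian) → word 0x8e3ee33d
slot:5 @ bit 27 → (0x8e3ee33d>>27)&0x1f = 0x11  ←
prio:6 @ bit 21 → (0x8e3ee33d>>21)&0x3f = 0x31
lvl:7 @ bit 14 → (0x8e3ee33d>>14)&0x7f = 0x7b
rsvd:8 @ bit 6 → (0x8e3ee33d>>6)&0xff = 0x8c
mode:4 @ bit 2 → (0x8e3ee33d>>2)&0xf = 0xf
kind:2 @ bit 0 → (0x8e3ee33d>>0)&0x3 = 0x1

17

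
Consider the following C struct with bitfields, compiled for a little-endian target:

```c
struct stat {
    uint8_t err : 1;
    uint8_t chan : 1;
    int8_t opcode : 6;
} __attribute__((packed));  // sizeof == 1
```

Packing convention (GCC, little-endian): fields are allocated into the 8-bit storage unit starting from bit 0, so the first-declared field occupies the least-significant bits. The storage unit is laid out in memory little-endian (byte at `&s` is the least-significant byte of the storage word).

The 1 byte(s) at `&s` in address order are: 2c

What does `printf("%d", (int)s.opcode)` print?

[0]=0x2c (little-endian) → word 0x2c
err [0+:1] = (word>>0) & 0x1 = 0
chan [1+:1] = (word>>1) & 0x1 = 0
opcode [2+:6] = (word>>2) & 0x3f = 11  ←
opcode signed 6b, MSB=0: value = 11

11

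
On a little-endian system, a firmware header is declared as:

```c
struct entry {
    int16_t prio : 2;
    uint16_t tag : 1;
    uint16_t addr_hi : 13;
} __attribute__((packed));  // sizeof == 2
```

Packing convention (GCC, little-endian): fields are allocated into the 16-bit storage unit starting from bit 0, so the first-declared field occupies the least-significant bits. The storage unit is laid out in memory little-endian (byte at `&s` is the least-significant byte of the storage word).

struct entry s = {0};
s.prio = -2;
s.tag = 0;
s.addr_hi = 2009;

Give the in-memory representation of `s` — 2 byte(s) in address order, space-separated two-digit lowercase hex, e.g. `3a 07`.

prio:2 = -2 → 0x2 << 0 → word 0x0002
tag:1 = 0 → 0x0 << 2 → word 0x0002
addr_hi:13 = 2009 → 0x7d9 << 3 → word 0x3eca
word = 0x3eca → little-endian bytes:
  [0]=0xca  [1]=0x3e

ca 3e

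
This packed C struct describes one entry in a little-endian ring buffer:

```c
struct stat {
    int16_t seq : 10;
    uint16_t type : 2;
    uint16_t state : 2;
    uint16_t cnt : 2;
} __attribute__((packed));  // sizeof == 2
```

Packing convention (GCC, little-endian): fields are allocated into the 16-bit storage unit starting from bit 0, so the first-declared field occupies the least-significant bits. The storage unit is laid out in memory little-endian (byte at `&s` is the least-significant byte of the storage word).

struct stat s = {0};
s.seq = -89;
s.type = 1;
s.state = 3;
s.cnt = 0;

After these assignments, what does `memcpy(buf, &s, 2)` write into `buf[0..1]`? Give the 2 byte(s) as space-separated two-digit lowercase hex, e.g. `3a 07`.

a7 37

[0+:10] seq=-89 & 0x3ff = 0x3a7; word=0x03a7
[10+:2] type=1 & 0x3 = 0x1; word=0x07a7
[12+:2] state=3 & 0x3 = 0x3; word=0x37a7
[14+:2] cnt=0 & 0x3 = 0x0; word=0x37a7
word = 0x37a7 → little-endian bytes:
  [0]=0xa7  [1]=0x37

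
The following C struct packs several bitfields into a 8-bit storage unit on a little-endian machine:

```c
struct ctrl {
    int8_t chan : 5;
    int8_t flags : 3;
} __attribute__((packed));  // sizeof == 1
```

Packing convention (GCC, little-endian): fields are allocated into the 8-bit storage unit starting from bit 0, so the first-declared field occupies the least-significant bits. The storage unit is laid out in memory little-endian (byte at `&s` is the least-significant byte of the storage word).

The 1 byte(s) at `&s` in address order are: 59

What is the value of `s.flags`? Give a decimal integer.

[0]=0x59 (little-endian) → word 0x59
chan:5 @ bit 0 → (0x59>>0)&0x1f = 0x19
flags:3 @ bit 5 → (0x59>>5)&0x7 = 0x2  ←
flags signed 3b, MSB=0: value = 2

2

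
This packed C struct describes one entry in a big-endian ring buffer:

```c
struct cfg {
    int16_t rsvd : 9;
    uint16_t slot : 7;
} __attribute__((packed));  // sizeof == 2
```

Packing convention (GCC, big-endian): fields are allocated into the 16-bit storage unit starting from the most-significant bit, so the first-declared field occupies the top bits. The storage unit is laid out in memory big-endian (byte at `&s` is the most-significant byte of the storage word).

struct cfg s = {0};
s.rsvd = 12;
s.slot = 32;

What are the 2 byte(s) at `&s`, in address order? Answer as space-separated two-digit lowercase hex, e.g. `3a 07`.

06 20

rsvd (9b) val=12 bits=0xc at bit 7: 0x0600
slot (7b) val=32 bits=0x20 at bit 0: 0x0620
word = 0x0620 → big-endian bytes:
  [0]=0x06  [1]=0x20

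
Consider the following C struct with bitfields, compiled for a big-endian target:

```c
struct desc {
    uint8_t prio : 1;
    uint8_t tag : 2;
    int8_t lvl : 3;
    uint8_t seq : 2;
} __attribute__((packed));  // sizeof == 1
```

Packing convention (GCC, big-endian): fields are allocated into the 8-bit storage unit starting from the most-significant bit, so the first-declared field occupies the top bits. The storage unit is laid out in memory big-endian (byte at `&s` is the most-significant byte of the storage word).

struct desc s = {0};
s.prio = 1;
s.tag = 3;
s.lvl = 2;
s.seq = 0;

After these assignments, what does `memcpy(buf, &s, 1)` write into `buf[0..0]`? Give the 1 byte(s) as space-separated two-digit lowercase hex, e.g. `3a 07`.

e8

[7+:1] prio=1 & 0x1 = 0x1; word=0x80
[5+:2] tag=3 & 0x3 = 0x3; word=0xe0
[2+:3] lvl=2 & 0x7 = 0x2; word=0xe8
[0+:2] seq=0 & 0x3 = 0x0; word=0xe8
word = 0xe8 → big-endian bytes:
  [0]=0xe8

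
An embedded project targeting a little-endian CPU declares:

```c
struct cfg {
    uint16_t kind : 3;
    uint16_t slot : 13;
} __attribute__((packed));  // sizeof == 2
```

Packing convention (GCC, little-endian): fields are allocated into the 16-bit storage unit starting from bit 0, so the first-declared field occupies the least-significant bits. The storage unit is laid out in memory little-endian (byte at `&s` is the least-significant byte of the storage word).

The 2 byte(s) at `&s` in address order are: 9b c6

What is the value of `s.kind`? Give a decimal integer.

3

[0]=0x9b [1]=0xc6 (little-endian) → word 0xc69b
kind [0+:3] = (word>>0) & 0x7 = 3  ←
slot [3+:13] = (word>>3) & 0x1fff = 6355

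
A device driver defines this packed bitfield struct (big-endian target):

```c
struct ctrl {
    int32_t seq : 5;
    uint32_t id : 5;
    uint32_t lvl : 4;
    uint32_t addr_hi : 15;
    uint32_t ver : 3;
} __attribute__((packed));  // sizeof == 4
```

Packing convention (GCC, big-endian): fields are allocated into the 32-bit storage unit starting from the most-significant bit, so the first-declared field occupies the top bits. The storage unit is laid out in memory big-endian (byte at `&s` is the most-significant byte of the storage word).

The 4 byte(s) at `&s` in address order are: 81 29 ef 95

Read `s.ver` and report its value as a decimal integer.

5

[0]=0x81 [1]=0x29 [2]=0xef [3]=0x95 (big-endian) → word 0x8129ef95
seq:5 @ bit 27 → (0x8129ef95>>27)&0x1f = 0x10
id:5 @ bit 22 → (0x8129ef95>>22)&0x1f = 0x4
lvl:4 @ bit 18 → (0x8129ef95>>18)&0xf = 0xa
addr_hi:15 @ bit 3 → (0x8129ef95>>3)&0x7fff = 0x3df2
ver:3 @ bit 0 → (0x8129ef95>>0)&0x7 = 0x5  ←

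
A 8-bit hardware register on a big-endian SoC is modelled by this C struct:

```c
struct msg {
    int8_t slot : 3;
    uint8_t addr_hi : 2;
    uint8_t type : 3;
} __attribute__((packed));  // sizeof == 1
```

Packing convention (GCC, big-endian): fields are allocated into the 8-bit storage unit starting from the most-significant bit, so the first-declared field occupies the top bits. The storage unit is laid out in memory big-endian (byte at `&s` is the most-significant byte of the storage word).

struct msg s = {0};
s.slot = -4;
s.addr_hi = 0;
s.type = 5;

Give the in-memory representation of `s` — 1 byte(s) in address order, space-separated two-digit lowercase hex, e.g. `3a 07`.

85

slot:3 = -4 → 0x4 << 5 → word 0x80
addr_hi:2 = 0 → 0x0 << 3 → word 0x80
type:3 = 5 → 0x5 << 0 → word 0x85
word = 0x85 → big-endian bytes:
  [0]=0x85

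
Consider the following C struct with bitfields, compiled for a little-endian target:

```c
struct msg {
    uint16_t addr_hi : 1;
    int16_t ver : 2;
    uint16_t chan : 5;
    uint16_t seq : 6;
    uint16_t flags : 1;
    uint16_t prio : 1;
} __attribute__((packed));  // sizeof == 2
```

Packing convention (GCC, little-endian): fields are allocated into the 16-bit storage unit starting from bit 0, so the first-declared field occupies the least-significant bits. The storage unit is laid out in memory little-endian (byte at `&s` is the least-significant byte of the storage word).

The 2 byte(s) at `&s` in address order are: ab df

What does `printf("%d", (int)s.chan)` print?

[0]=0xab [1]=0xdf (little-endian) → word 0xdfab
addr_hi:1 @ bit 0 → (0xdfab>>0)&0x1 = 0x1
ver:2 @ bit 1 → (0xdfab>>1)&0x3 = 0x1
chan:5 @ bit 3 → (0xdfab>>3)&0x1f = 0x15  ←
seq:6 @ bit 8 → (0xdfab>>8)&0x3f = 0x1f
flags:1 @ bit 14 → (0xdfab>>14)&0x1 = 0x1
prio:1 @ bit 15 → (0xdfab>>15)&0x1 = 0x1

21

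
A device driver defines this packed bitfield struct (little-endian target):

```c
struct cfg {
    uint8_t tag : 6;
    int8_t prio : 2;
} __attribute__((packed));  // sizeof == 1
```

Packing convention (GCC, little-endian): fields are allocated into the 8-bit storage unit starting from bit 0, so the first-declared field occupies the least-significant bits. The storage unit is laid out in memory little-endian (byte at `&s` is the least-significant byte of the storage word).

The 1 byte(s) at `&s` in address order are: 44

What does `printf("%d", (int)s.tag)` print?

4

[0]=0x44 (little-endian) → word 0x44
tag [0+:6] = (word>>0) & 0x3f = 4  ←
prio [6+:2] = (word>>6) & 0x3 = 1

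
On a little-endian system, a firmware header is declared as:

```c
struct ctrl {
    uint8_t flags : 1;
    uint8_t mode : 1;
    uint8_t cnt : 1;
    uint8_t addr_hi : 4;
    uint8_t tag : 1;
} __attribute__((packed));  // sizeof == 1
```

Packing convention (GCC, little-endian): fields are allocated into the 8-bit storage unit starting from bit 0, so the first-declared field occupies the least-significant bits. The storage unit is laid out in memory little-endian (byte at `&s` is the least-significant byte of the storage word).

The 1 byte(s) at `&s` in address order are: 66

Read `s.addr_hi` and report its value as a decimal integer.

[0]=0x66 (little-endian) → word 0x66
flags [0+:1] = (word>>0) & 0x1 = 0
mode [1+:1] = (word>>1) & 0x1 = 1
cnt [2+:1] = (word>>2) & 0x1 = 1
addr_hi [3+:4] = (word>>3) & 0xf = 12  ←
tag [7+:1] = (word>>7) & 0x1 = 0

12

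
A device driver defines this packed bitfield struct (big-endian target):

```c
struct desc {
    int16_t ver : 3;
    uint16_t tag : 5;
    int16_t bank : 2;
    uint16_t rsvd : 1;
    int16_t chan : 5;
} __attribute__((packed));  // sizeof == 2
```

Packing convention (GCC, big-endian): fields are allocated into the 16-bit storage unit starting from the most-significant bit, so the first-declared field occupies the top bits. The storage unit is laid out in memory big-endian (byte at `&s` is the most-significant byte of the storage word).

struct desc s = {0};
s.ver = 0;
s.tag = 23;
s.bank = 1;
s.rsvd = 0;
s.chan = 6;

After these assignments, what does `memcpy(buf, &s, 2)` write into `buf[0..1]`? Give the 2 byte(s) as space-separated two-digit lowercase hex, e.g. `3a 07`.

17 46

ver (3b) val=0 bits=0x0 at bit 13: 0x0000
tag (5b) val=23 bits=0x17 at bit 8: 0x1700
bank (2b) val=1 bits=0x1 at bit 6: 0x1740
rsvd (1b) val=0 bits=0x0 at bit 5: 0x1740
chan (5b) val=6 bits=0x6 at bit 0: 0x1746
word = 0x1746 → big-endian bytes:
  [0]=0x17  [1]=0x46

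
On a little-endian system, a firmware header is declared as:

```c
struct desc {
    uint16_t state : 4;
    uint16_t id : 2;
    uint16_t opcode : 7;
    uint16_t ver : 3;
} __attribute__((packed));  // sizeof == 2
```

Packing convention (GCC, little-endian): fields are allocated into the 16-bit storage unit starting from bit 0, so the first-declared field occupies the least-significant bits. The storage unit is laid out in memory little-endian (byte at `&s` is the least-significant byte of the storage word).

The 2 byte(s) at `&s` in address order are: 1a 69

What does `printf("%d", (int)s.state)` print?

10

[0]=0x1a [1]=0x69 (little-endian) → word 0x691a
state:4 @ bit 0 → (0x691a>>0)&0xf = 0xa  ←
id:2 @ bit 4 → (0x691a>>4)&0x3 = 0x1
opcode:7 @ bit 6 → (0x691a>>6)&0x7f = 0x24
ver:3 @ bit 13 → (0x691a>>13)&0x7 = 0x3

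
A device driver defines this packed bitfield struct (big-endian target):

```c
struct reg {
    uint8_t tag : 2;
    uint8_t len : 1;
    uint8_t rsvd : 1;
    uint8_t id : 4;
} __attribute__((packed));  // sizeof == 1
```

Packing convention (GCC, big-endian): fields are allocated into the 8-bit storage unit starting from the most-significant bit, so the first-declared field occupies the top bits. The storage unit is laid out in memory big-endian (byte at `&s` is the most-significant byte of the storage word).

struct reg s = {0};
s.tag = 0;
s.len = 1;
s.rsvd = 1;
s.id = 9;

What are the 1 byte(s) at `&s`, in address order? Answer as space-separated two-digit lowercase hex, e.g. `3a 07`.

tag:2 = 0 → 0x0 << 6 → word 0x00
len:1 = 1 → 0x1 << 5 → word 0x20
rsvd:1 = 1 → 0x1 << 4 → word 0x30
id:4 = 9 → 0x9 << 0 → word 0x39
word = 0x39 → big-endian bytes:
  [0]=0x39

39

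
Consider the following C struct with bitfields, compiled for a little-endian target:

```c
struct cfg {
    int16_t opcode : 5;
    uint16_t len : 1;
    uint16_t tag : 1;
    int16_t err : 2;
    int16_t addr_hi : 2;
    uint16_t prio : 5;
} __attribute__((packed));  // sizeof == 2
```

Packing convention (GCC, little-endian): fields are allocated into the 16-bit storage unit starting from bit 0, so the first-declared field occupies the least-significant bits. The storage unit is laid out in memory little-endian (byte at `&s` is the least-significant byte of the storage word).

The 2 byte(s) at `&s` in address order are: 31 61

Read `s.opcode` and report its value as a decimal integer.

-15

[0]=0x31 [1]=0x61 (little-endian) → word 0x6131
opcode [0+:5] = (word>>0) & 0x1f = 17  ←
len [5+:1] = (word>>5) & 0x1 = 1
tag [6+:1] = (word>>6) & 0x1 = 0
err [7+:2] = (word>>7) & 0x3 = 2
addr_hi [9+:2] = (word>>9) & 0x3 = 0
prio [11+:5] = (word>>11) & 0x1f = 12
opcode signed 5b, MSB=1: 17 - 32 = -15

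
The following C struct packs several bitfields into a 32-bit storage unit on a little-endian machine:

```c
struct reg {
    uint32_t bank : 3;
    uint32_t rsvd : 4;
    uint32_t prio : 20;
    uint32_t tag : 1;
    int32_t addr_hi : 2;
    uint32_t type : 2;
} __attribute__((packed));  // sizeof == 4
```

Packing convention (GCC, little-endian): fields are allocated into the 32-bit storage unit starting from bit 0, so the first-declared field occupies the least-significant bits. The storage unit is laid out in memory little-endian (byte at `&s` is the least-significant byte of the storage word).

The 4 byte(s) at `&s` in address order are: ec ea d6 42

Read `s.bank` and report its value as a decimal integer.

[0]=0xec [1]=0xea [2]=0xd6 [3]=0x42 (little-endian) → word 0x42d6eaec
bank [0+:3] = (word>>0) & 0x7 = 4  ←
rsvd [3+:4] = (word>>3) & 0xf = 13
prio [7+:20] = (word>>7) & 0xfffff = 372181
tag [27+:1] = (word>>27) & 0x1 = 0
addr_hi [28+:2] = (word>>28) & 0x3 = 0
type [30+:2] = (word>>30) & 0x3 = 1

4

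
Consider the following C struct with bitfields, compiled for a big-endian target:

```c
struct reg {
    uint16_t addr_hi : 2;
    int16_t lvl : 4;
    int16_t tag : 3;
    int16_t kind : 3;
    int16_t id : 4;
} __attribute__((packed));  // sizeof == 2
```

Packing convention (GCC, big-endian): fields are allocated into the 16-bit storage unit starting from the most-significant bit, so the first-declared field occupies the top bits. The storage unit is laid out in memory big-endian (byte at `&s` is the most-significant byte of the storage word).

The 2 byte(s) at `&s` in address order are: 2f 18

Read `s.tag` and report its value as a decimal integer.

[0]=0x2f [1]=0x18 (big-endian) → word 0x2f18
addr_hi [14+:2] = (word>>14) & 0x3 = 0
lvl [10+:4] = (word>>10) & 0xf = 11
tag [7+:3] = (word>>7) & 0x7 = 6  ←
kind [4+:3] = (word>>4) & 0x7 = 1
id [0+:4] = (word>>0) & 0xf = 8
tag signed 3b, MSB=1: 6 - 8 = -2

-2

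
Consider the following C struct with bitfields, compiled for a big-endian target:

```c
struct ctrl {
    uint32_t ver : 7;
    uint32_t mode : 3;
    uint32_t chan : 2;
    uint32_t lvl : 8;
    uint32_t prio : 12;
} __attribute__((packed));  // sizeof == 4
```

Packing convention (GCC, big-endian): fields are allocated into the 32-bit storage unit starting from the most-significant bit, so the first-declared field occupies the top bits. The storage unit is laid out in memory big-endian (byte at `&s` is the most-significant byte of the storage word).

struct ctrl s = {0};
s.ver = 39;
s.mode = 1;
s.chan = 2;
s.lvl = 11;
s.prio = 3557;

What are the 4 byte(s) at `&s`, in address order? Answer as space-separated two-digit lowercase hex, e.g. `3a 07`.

[25+:7] ver=39 & 0x7f = 0x27; word=0x4e000000
[22+:3] mode=1 & 0x7 = 0x1; word=0x4e400000
[20+:2] chan=2 & 0x3 = 0x2; word=0x4e600000
[12+:8] lvl=11 & 0xff = 0xb; word=0x4e60b000
[0+:12] prio=3557 & 0xfff = 0xde5; word=0x4e60bde5
word = 0x4e60bde5 → big-endian bytes:
  [0]=0x4e  [1]=0x60  [2]=0xbd  [3]=0xe5

4e 60 bd e5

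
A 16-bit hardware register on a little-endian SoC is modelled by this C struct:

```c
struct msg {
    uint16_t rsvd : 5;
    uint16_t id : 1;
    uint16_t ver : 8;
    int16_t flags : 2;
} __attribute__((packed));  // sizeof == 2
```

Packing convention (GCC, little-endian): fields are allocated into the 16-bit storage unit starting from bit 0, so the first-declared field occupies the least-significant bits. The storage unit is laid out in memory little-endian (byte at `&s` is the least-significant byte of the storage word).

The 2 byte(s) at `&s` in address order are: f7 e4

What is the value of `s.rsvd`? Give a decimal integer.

[0]=0xf7 [1]=0xe4 (little-endian) → word 0xe4f7
rsvd:5 @ bit 0 → (0xe4f7>>0)&0x1f = 0x17  ←
id:1 @ bit 5 → (0xe4f7>>5)&0x1 = 0x1
ver:8 @ bit 6 → (0xe4f7>>6)&0xff = 0x93
flags:2 @ bit 14 → (0xe4f7>>14)&0x3 = 0x3

23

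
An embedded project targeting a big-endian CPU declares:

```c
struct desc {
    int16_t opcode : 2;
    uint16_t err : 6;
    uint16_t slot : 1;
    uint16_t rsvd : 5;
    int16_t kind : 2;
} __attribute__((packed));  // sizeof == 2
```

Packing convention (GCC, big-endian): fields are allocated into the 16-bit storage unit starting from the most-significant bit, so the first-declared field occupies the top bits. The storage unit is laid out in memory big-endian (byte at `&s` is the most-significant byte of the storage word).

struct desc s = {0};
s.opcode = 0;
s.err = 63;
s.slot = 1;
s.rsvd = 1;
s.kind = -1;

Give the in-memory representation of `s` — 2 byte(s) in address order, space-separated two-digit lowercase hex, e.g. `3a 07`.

3f 87

opcode:2 = 0 → 0x0 << 14 → word 0x0000
err:6 = 63 → 0x3f << 8 → word 0x3f00
slot:1 = 1 → 0x1 << 7 → word 0x3f80
rsvd:5 = 1 → 0x1 << 2 → word 0x3f84
kind:2 = -1 → 0x3 << 0 → word 0x3f87
word = 0x3f87 → big-endian bytes:
  [0]=0x3f  [1]=0x87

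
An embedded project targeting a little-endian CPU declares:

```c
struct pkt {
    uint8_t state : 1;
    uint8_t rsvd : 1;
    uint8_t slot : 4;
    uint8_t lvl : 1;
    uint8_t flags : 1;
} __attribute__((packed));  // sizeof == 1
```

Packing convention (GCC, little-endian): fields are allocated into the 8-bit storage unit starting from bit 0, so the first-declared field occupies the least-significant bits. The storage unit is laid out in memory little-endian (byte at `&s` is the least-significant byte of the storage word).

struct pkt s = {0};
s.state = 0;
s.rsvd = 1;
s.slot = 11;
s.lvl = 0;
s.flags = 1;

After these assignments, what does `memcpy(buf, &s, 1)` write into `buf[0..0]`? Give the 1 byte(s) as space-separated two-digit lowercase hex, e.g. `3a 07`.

state:1 = 0 → 0x0 << 0 → word 0x00
rsvd:1 = 1 → 0x1 << 1 → word 0x02
slot:4 = 11 → 0xb << 2 → word 0x2e
lvl:1 = 0 → 0x0 << 6 → word 0x2e
flags:1 = 1 → 0x1 << 7 → word 0xae
word = 0xae → little-endian bytes:
  [0]=0xae

ae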